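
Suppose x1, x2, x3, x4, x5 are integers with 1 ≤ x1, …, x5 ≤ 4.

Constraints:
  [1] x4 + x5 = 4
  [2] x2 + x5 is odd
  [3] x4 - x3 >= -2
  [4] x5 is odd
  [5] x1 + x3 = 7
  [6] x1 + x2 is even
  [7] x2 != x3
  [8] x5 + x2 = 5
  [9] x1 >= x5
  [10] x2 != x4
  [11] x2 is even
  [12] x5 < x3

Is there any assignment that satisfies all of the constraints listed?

Take x1 = 4, x2 = 4, x3 = 3, x4 = 3, x5 = 1. Then constraint 1: x4 + x5 = 4; constraint 3: x4 - x3 = 0, and every other listed constraint is also met.

Satisfiable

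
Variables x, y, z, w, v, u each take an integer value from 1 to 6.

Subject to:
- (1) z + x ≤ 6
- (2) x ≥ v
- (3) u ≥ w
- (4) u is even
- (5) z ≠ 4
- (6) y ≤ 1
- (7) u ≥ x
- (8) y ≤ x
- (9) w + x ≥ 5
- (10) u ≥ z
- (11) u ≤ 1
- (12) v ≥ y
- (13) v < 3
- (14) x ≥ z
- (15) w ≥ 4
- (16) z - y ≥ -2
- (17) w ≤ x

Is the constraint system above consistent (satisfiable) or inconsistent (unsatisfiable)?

From constraints 15 and 17: x ≥ w and w ≥ 4, so x ≥ 4. From constraints 7 and 11: x ≤ u and u ≤ 1, so x ≤ 1. But 1 < 4, so no value of x works.

Unsatisfiable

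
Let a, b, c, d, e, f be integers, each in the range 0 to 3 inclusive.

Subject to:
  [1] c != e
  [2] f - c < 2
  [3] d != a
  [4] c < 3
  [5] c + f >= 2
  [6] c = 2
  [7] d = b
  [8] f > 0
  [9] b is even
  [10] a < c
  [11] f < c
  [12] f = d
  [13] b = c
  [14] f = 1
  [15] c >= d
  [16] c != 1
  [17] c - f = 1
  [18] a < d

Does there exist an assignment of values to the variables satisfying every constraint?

Unsatisfiable

Constraint 14 fixes f = 1 and constraint 6 fixes c = 2. Constraints 7, 12, and 13 give f = d = b = c, so f = c. But 1 ≠ 2 — contradiction.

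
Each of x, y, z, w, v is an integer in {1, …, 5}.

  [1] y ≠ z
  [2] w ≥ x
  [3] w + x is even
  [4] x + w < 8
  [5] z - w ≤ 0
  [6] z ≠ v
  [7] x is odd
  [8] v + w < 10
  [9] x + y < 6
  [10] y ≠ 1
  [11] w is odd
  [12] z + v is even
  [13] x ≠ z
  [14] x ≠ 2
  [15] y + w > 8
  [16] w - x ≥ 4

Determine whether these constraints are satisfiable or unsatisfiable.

Try x = 1, y = 4, z = 2, w = 5, v = 4.
Check constraint 4: x + w = 6; constraint 5: z - w = -3; constraint 8: v + w = 9. The remaining constraints are straightforward to verify.

Satisfiable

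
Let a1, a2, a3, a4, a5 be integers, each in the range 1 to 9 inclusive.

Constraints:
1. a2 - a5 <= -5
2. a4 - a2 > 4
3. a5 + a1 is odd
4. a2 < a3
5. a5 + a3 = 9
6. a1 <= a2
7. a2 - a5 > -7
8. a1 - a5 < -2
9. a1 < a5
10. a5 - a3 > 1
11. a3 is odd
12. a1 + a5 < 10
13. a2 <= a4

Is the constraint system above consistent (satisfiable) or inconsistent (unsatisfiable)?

Setting (a1, a2, a3, a4, a5) = (1, 1, 3, 8, 6) satisfies everything: constraint 1: a2 - a5 = -5; constraint 2: a4 - a2 = 7; constraint 5: a5 + a3 = 9, and the others follow.

Satisfiable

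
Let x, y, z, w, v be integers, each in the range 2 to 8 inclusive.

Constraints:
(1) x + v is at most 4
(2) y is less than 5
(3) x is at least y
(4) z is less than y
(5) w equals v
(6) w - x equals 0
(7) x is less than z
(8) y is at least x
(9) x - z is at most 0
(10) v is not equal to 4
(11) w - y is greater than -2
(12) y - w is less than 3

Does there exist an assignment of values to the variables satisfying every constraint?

Constraints 3, 4, and 7 give z < y, y ≤ x, x < z. Chaining: z < y ≤ x < z, which forces z < z — impossible.

Unsatisfiable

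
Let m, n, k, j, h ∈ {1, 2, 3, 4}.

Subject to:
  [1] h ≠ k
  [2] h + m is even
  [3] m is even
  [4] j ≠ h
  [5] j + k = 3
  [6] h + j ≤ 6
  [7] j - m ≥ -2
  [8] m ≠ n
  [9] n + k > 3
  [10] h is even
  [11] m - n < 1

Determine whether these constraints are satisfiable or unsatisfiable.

One satisfying assignment is m = 2, n = 3, k = 1, j = 2, h = 4.
For the less obvious constraints — constraint 5: j + k = 3; constraint 6: h + j = 6 — and the others hold by inspection.

Satisfiable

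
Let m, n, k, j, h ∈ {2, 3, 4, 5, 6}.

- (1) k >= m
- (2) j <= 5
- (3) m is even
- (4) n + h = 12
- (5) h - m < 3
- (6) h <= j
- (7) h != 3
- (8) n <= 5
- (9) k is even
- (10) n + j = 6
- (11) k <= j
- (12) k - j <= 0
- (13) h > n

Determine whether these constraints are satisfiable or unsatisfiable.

Unsatisfiable

From constraint 8: n ≤ 5. From constraints 2 and 6: h ≤ j ≤ 5. Hence n + h ≤ 10. But constraint 4 requires n + h = 12, and 12 > 10. Contradiction.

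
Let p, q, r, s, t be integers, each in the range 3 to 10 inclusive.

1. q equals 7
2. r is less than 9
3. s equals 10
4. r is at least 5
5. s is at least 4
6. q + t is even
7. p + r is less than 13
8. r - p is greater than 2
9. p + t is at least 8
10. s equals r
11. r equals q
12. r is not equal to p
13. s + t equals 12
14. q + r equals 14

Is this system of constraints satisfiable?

Constraint 3 fixes s = 10 and constraint 1 fixes q = 7. Constraints 10 and 11 give s = r = q, so s = q. But 10 ≠ 7 — contradiction.

Unsatisfiable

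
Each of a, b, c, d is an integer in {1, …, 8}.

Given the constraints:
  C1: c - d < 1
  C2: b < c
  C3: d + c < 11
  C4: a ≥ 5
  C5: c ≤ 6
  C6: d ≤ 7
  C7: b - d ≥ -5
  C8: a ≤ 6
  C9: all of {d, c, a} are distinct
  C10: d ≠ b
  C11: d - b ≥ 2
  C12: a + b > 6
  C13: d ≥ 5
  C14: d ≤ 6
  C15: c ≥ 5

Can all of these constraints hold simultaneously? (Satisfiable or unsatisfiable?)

Constraints 4, 5, 8, 13, 14, and 15 confine each of d, c, a to the 2 values {5, 6}.
Constraint 9 requires all 3 of them to be distinct, but only 2 values are available — impossible by the pigeonhole principle.

Unsatisfiable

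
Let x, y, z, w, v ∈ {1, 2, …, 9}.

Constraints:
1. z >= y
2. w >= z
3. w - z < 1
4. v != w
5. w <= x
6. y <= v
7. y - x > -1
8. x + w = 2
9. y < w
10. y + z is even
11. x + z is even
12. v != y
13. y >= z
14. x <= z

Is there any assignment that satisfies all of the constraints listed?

Constraints 5, 9, 13, and 14 give w ≤ x, x ≤ z, z ≤ y, y < w. Chaining: w ≤ x ≤ z ≤ y < w, which forces w < w — impossible.

Unsatisfiable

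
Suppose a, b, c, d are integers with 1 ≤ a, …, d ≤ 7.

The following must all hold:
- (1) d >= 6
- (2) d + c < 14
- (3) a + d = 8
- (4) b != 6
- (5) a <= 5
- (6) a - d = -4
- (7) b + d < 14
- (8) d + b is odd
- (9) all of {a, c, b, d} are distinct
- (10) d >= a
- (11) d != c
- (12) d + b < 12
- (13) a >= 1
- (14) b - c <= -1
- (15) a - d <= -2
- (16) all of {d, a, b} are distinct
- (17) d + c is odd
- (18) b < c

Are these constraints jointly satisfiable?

Satisfiable

The assignment a = 2, b = 5, c = 7, d = 6 works:
  constraint 2 holds since d + c = 13.
  constraint 3 holds since a + d = 8.
The rest check out directly.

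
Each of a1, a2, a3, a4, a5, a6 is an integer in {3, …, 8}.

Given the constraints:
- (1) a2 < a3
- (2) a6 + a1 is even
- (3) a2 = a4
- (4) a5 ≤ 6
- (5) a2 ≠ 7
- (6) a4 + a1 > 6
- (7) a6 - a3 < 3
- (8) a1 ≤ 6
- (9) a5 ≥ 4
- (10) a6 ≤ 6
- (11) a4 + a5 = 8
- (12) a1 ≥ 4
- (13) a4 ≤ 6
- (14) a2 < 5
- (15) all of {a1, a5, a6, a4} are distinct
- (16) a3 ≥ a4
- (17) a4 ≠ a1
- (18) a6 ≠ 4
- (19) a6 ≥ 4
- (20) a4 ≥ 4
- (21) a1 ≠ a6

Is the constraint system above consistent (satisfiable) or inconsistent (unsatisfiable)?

Constraints 4, 8, 9, 10, 12, 13, 19, and 20 confine each of a1, a5, a6, a4 to the 3 values {4, …, 6}.
Constraint 15 requires all 4 of them to be distinct, but only 3 values are available — impossible by the pigeonhole principle.

Unsatisfiable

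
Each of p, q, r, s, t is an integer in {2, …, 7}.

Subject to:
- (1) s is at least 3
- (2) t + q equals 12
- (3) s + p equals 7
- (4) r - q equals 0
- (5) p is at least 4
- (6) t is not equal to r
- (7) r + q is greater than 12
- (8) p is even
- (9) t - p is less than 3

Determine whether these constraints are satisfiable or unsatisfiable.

Try p = 4, q = 7, r = 7, s = 3, t = 5.
Check constraint 2: t + q = 12; constraint 3: s + p = 7. The remaining constraints are straightforward to verify.

Satisfiable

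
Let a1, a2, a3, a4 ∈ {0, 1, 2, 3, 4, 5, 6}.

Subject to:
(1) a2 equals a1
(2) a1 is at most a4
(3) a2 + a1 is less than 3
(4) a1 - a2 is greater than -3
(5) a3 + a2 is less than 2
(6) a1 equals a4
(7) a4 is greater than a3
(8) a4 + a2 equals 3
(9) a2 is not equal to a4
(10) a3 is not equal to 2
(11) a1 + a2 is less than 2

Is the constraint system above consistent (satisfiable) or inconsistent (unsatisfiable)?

Unsatisfiable

From constraints 1 and 6, a2 = a1 = a4, so a2 = a4. But constraint 9 says a2 ≠ a4. Contradiction.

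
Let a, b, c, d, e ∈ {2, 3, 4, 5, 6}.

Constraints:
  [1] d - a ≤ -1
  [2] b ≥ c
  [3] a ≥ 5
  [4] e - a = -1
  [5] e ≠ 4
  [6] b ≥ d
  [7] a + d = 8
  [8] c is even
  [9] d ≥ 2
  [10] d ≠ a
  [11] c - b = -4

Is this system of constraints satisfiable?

Satisfiable

One satisfying assignment is a = 6, b = 6, c = 2, d = 2, e = 5.
For the less obvious constraints — constraint 1: d - a = -4; constraint 4: e - a = -1; constraint 7: a + d = 8 — and the others hold by inspection.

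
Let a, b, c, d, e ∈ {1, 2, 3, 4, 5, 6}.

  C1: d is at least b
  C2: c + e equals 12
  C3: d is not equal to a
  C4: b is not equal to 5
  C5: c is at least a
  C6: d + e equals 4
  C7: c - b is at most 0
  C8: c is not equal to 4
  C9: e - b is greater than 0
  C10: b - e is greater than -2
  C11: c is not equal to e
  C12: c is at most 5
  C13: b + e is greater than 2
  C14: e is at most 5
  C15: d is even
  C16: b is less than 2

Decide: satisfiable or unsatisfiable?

From constraint 12: c ≤ 5. From constraint 14: e ≤ 5. Hence c + e ≤ 10. But constraint 2 requires c + e = 12, and 12 > 10. Contradiction.

Unsatisfiable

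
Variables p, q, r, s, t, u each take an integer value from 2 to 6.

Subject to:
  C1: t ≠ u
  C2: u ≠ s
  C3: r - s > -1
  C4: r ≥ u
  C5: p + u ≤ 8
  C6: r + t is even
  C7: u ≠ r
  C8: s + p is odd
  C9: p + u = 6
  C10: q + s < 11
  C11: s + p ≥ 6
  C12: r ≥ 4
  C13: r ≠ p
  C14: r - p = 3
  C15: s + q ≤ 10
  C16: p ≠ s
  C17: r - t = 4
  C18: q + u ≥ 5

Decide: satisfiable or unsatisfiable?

The assignment p = 3, q = 2, r = 6, s = 6, t = 2, u = 3 works:
  constraint 3 holds since r - s = 0.
  constraint 5 holds since p + u = 6.
The rest check out directly.

Satisfiable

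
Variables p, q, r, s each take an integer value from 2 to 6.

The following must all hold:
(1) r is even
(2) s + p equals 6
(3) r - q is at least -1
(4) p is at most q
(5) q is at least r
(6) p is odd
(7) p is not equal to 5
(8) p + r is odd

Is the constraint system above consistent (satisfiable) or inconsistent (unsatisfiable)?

The assignment p = 3, q = 4, r = 4, s = 3 works:
  constraint 1 holds since r = 4 is even.
  constraint 2 holds since s + p = 6.
  constraint 3 holds since r - q = 0.
The rest check out directly.

Satisfiable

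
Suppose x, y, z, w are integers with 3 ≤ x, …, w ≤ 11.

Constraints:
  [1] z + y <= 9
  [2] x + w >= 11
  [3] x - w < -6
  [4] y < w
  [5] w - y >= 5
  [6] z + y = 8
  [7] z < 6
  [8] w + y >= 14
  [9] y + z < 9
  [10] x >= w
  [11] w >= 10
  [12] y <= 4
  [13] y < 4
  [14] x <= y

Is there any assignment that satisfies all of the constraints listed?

Unsatisfiable

From constraints 10 and 11: x ≥ w and w ≥ 10, so x ≥ 10. From constraints 12 and 14: x ≤ y and y ≤ 4, so x ≤ 4. But 4 < 10, so no value of x works.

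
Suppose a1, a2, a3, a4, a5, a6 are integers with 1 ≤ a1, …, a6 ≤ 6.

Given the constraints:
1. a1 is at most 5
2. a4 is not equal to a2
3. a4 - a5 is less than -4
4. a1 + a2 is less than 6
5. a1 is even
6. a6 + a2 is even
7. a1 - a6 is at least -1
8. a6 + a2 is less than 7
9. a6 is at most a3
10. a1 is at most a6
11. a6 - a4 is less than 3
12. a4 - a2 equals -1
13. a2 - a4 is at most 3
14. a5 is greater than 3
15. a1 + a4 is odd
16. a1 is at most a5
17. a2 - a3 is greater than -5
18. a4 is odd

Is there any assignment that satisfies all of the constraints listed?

Setting (a1, a2, a3, a4, a5, a6) = (2, 2, 4, 1, 6, 2) satisfies everything: constraint 3: a4 - a5 = -5; constraint 4: a1 + a2 = 4; constraint 7: a1 - a6 = 0, and the others follow.

Satisfiable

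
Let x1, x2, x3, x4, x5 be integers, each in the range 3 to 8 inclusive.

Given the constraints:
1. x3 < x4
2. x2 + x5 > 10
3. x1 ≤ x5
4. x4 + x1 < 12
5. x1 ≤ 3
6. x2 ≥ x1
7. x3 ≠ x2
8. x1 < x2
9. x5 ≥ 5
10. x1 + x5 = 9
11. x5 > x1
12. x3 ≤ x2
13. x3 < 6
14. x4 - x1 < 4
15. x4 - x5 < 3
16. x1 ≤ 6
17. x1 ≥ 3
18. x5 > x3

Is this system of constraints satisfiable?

Satisfiable

The assignment x1 = 3, x2 = 6, x3 = 3, x4 = 6, x5 = 6 works:
  constraint 2 holds since x2 + x5 = 12.
  constraint 4 holds since x4 + x1 = 9.
The rest check out directly.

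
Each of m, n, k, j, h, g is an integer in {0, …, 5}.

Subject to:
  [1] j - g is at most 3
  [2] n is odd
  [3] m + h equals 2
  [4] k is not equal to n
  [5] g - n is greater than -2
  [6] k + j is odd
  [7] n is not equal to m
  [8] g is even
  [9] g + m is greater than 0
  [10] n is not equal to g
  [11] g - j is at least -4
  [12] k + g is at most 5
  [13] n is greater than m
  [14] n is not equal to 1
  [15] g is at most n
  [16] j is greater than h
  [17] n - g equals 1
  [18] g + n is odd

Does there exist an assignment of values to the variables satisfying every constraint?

Try m = 1, n = 3, k = 0, j = 3, h = 1, g = 2.
Check constraint 1: j - g = 1; constraint 3: m + h = 2; constraint 5: g - n = -1. The remaining constraints are straightforward to verify.

Satisfiable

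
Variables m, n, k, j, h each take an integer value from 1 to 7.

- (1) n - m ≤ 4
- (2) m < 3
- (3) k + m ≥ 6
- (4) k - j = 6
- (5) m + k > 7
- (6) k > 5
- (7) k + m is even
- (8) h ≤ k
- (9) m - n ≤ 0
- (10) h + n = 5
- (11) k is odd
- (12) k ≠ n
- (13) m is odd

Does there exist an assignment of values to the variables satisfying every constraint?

One satisfying assignment is m = 1, n = 4, k = 7, j = 1, h = 1.
For the less obvious constraints — constraint 1: n - m = 3; constraint 3: k + m = 8; constraint 4: k - j = 6 — and the others hold by inspection.

Satisfiable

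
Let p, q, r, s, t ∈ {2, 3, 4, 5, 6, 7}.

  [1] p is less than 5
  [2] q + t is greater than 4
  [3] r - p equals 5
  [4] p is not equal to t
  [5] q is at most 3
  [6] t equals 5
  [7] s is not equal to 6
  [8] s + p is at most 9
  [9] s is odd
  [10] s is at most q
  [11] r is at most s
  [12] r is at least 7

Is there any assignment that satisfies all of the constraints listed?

From constraints 11 and 12: s ≥ r and r ≥ 7, so s ≥ 7. From constraints 5 and 10: s ≤ q and q ≤ 3, so s ≤ 3. But 3 < 7, so no value of s works.

Unsatisfiable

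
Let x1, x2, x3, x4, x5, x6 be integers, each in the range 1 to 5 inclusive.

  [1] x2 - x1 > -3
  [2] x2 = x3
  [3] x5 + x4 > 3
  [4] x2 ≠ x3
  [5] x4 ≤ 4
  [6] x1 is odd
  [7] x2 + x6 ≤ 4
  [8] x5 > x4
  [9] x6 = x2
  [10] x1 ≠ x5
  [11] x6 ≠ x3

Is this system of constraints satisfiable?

From constraints 2 and 9, x6 = x2 = x3, so x6 = x3. But constraint 11 says x6 ≠ x3. Contradiction.

Unsatisfiable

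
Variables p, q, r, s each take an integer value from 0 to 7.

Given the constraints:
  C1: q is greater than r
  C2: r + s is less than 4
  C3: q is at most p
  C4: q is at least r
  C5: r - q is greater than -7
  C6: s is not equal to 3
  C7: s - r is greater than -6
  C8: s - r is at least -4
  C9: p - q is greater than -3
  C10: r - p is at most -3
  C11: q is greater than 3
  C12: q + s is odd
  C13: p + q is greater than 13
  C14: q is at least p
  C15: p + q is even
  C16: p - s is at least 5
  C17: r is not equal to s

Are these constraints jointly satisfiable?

Take p = 7, q = 7, r = 3, s = 0. Then constraint 2: r + s = 3; constraint 5: r - q = -4; constraint 7: s - r = -3, and every other listed constraint is also met.

Satisfiable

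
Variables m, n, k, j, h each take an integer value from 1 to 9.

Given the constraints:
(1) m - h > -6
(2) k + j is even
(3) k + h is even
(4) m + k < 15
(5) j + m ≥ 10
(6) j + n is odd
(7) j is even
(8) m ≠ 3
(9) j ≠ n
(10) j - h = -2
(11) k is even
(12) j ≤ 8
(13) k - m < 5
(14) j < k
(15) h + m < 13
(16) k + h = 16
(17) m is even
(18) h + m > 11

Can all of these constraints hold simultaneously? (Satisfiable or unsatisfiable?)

Satisfiable

The assignment m = 4, n = 1, k = 8, j = 6, h = 8 works:
  constraint 1 holds since m - h = -4.
  constraint 4 holds since m + k = 12.
  constraint 5 holds since j + m = 10.
The rest check out directly.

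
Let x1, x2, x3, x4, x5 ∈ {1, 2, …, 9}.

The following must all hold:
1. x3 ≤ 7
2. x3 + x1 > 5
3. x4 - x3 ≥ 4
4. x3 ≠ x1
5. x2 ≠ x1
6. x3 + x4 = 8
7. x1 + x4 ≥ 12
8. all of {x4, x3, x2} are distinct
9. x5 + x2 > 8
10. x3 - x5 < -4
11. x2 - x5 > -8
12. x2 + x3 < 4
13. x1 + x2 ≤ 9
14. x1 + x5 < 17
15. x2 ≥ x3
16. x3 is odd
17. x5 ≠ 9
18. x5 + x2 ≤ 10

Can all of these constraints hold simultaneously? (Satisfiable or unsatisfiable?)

Try x1 = 7, x2 = 2, x3 = 1, x4 = 7, x5 = 7.
Check constraint 2: x3 + x1 = 8; constraint 3: x4 - x3 = 6. The remaining constraints are straightforward to verify.

Satisfiable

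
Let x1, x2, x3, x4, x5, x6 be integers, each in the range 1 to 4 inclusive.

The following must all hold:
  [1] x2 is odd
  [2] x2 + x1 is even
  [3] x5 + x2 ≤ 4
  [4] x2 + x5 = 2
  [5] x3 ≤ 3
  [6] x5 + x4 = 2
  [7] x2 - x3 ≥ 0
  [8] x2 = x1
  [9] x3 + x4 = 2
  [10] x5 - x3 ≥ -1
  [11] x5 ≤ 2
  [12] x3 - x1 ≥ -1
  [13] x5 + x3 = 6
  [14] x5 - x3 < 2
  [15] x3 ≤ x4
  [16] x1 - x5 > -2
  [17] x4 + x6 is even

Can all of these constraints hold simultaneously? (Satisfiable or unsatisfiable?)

From constraint 11: x5 ≤ 2. From constraint 5: x3 ≤ 3. Hence x5 + x3 ≤ 5. But constraint 13 requires x5 + x3 = 6, and 6 > 5. Contradiction.

Unsatisfiable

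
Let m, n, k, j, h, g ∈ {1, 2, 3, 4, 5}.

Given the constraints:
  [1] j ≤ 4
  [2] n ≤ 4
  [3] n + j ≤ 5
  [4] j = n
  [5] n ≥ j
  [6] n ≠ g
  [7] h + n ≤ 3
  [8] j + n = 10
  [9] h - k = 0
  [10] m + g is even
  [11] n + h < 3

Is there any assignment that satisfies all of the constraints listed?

Unsatisfiable

From constraint 1: j ≤ 4. From constraint 2: n ≤ 4. Hence j + n ≤ 8. But constraint 8 requires j + n = 10, and 10 > 8. Contradiction.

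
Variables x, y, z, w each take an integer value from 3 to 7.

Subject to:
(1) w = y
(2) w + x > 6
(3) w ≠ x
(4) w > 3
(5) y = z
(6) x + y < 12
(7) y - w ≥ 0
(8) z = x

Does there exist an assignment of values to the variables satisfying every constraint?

From constraints 1, 5, and 8, w = y = z = x, so w = x. But constraint 3 says w ≠ x. Contradiction.

Unsatisfiable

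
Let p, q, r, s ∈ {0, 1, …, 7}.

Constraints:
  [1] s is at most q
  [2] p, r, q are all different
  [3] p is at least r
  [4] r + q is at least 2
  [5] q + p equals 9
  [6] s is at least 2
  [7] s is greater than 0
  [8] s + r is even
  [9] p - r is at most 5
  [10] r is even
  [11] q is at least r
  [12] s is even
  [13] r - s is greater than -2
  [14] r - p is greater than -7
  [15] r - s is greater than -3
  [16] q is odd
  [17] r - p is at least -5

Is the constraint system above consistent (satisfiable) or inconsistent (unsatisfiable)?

Try p = 6, q = 3, r = 2, s = 2.
Check constraint 4: r + q = 5; constraint 5: q + p = 9. The remaining constraints are straightforward to verify.

Satisfiable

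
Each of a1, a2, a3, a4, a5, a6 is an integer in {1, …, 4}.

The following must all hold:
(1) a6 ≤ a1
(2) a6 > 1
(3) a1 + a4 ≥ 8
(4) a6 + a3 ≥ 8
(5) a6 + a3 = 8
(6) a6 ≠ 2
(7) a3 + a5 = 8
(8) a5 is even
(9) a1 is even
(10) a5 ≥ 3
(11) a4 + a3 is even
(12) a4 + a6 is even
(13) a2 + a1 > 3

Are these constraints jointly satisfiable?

Satisfiable

One satisfying assignment is a1 = 4, a2 = 2, a3 = 4, a4 = 4, a5 = 4, a6 = 4.
For the less obvious constraints — constraint 3: a1 + a4 = 8; constraint 4: a6 + a3 = 8; constraint 5: a6 + a3 = 8 — and the others hold by inspection.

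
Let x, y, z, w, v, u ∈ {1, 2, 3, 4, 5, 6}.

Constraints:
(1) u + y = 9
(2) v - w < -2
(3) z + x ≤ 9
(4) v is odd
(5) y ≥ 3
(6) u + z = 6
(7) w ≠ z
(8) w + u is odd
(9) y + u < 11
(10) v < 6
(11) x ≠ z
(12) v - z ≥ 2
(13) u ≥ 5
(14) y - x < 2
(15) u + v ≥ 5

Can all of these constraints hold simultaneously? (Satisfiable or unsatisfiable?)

Take x = 5, y = 4, z = 1, w = 6, v = 3, u = 5. Then constraint 1: u + y = 9; constraint 2: v - w = -3, and every other listed constraint is also met.

Satisfiable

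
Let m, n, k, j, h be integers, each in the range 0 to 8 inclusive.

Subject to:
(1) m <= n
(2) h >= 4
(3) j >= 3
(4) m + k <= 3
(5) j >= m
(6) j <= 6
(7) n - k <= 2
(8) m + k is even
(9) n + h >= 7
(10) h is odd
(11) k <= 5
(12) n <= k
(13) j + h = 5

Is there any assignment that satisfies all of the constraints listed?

From constraint 3: j ≥ 3. From constraint 2: h ≥ 4. Hence j + h ≥ 7. But constraint 13 requires j + h = 5, and 5 < 7. Contradiction.

Unsatisfiable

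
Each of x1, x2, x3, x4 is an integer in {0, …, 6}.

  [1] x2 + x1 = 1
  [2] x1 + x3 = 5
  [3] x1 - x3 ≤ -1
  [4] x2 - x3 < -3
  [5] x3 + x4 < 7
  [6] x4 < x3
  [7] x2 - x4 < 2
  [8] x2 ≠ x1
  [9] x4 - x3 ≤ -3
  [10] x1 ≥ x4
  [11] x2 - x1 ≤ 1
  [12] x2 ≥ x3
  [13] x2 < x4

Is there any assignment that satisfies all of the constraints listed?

Constraints 3, 10, 12, and 13 give x3 ≤ x2, x2 < x4, x4 ≤ x1, x1 < x3. Chaining: x3 ≤ x2 < x4 ≤ x1 < x3, which forces x3 < x3 — impossible.

Unsatisfiable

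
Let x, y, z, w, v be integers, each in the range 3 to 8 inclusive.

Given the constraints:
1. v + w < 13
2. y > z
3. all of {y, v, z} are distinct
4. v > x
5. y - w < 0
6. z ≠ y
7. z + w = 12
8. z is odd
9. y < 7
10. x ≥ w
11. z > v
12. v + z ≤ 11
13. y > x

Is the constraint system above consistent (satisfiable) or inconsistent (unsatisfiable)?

Unsatisfiable

Constraints 2, 4, 5, 10, and 11 give y < w, w ≤ x, x < v, v < z, z < y. Chaining: y < w ≤ x < v < z < y, which forces y < y — impossible.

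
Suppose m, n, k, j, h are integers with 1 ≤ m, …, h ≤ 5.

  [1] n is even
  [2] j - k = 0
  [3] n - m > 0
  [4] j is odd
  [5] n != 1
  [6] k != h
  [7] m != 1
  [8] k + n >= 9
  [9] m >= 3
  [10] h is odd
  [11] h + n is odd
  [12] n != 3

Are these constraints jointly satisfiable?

Satisfiable

Setting (m, n, k, j, h) = (3, 4, 5, 5, 1) satisfies everything: constraint 2: j - k = 0; constraint 3: n - m = 1, and the others follow.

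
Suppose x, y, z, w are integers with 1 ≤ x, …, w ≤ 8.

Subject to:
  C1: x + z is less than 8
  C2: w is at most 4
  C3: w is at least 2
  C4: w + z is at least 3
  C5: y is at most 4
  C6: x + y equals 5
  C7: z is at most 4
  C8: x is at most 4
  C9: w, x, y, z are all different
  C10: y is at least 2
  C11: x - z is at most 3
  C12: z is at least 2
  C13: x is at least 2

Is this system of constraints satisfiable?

Unsatisfiable

Constraints 2, 3, 5, 7, 8, 10, 12, and 13 confine each of w, x, y, z to the 3 values {2, …, 4}.
Constraint 9 requires all 4 of them to be distinct, but only 3 values are available — impossible by the pigeonhole principle.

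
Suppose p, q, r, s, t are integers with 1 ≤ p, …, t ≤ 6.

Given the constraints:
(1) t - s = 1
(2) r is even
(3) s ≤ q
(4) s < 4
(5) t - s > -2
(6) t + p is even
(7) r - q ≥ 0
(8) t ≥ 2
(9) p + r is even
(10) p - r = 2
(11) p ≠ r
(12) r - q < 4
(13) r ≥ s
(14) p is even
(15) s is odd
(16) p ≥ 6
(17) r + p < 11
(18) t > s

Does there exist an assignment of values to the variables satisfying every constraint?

Satisfiable

Try p = 6, q = 1, r = 4, s = 1, t = 2.
Check constraint 1: t - s = 1; constraint 5: t - s = 1; constraint 7: r - q = 3. The remaining constraints are straightforward to verify.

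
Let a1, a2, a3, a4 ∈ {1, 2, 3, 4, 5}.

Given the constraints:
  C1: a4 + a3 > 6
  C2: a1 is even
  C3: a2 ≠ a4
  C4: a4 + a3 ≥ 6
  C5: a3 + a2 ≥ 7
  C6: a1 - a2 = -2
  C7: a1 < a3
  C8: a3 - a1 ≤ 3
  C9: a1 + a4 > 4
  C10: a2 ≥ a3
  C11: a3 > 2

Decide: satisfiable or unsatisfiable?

One satisfying assignment is a1 = 2, a2 = 4, a3 = 4, a4 = 3.
For the less obvious constraints — constraint 1: a4 + a3 = 7; constraint 4: a4 + a3 = 7; constraint 5: a3 + a2 = 8 — and the others hold by inspection.

Satisfiable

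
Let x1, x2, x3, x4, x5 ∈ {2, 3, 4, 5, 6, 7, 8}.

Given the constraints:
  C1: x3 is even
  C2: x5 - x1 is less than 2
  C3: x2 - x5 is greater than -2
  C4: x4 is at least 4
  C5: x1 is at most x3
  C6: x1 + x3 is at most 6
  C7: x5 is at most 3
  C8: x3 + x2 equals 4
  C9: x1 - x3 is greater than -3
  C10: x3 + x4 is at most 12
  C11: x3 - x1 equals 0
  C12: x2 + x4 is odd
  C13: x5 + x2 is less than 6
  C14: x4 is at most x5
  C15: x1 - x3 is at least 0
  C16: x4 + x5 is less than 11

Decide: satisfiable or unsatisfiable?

From constraint 4: x4 ≥ 4. From constraints 7 and 14: x4 ≤ x5 and x5 ≤ 3, so x4 ≤ 3. But 3 < 4, so no value of x4 works.

Unsatisfiable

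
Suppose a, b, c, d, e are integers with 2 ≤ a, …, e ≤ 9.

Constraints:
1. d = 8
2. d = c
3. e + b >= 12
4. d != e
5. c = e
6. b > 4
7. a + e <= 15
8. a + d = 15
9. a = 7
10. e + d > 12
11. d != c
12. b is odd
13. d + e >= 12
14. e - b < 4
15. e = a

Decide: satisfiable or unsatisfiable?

Unsatisfiable

Constraint 1 fixes d = 8 and constraint 9 fixes a = 7. Constraints 2, 5, and 15 give d = c = e = a, so d = a. But 8 ≠ 7 — contradiction.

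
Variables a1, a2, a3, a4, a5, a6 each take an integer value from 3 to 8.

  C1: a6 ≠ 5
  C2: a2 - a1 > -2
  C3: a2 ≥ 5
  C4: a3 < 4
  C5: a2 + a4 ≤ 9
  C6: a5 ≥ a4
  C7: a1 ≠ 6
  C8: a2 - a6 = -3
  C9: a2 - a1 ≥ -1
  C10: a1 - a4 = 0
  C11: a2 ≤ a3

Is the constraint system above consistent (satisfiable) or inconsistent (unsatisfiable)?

Unsatisfiable

From constraints 3 and 11: a3 ≥ a2 and a2 ≥ 5, so a3 ≥ 5. From constraint 4: a3 ≤ 3. But 3 < 5, so no value of a3 works.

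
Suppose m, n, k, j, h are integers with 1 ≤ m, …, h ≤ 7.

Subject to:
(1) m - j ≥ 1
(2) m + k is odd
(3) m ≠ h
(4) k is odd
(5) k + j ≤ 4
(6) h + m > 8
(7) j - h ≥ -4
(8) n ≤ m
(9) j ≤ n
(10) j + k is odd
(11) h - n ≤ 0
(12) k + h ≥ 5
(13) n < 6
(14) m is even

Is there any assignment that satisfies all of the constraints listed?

Satisfiable

Try m = 6, n = 5, k = 1, j = 2, h = 4.
Check constraint 1: m - j = 4; constraint 5: k + j = 3; constraint 6: h + m = 10. The remaining constraints are straightforward to verify.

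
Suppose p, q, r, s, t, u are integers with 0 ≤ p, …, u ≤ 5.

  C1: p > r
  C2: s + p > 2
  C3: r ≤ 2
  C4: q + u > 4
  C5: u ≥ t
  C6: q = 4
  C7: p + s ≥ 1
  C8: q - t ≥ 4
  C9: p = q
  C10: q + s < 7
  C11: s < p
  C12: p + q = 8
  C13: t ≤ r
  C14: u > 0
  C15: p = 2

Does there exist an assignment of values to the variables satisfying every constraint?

Constraint 15 fixes p = 2 and constraint 6 fixes q = 4, but constraint 9 requires p = q. Since 2 ≠ 4, contradiction.

Unsatisfiable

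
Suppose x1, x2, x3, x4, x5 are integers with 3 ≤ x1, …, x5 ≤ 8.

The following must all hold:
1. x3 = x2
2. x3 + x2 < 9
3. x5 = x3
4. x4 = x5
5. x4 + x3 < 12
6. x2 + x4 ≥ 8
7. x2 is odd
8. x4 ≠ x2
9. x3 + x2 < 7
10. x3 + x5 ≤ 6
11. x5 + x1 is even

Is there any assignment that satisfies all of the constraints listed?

From constraints 1, 3, and 4, x4 = x5 = x3 = x2, so x4 = x2. But constraint 8 says x4 ≠ x2. Contradiction.

Unsatisfiable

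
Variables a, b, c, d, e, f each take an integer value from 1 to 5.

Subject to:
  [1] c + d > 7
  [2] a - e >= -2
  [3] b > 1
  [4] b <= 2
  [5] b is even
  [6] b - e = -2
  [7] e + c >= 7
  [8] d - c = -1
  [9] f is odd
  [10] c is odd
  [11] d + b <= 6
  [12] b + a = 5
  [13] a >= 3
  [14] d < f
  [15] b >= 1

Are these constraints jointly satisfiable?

Take a = 3, b = 2, c = 5, d = 4, e = 4, f = 5. Then constraint 1: c + d = 9; constraint 2: a - e = -1, and every other listed constraint is also met.

Satisfiable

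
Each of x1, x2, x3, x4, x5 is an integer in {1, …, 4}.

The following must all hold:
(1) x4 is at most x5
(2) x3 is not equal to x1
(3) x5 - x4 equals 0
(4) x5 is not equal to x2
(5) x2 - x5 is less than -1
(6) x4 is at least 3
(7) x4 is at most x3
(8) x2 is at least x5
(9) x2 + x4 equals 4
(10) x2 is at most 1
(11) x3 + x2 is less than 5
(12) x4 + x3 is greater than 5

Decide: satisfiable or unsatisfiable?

From constraints 1 and 6: x5 ≥ x4 and x4 ≥ 3, so x5 ≥ 3. From constraints 8 and 10: x5 ≤ x2 and x2 ≤ 1, so x5 ≤ 1. But 1 < 3, so no value of x5 works.

Unsatisfiable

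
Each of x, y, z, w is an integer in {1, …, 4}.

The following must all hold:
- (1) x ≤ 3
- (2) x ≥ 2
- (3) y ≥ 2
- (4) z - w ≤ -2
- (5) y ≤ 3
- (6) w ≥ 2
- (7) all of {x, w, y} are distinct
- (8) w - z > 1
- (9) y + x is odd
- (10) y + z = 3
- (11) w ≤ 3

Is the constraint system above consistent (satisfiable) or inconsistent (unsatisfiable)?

Unsatisfiable

Constraints 1, 2, 3, 5, 6, and 11 confine each of x, w, y to the 2 values {2, 3}.
Constraint 7 requires all 3 of them to be distinct, but only 2 values are available — impossible by the pigeonhole principle.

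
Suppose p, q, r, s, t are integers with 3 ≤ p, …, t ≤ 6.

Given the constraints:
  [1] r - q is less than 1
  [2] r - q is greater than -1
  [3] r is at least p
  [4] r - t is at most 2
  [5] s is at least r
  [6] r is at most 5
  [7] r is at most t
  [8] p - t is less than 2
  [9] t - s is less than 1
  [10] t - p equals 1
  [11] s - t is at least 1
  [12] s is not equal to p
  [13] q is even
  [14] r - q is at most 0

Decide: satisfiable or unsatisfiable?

Satisfiable

Take p = 4, q = 4, r = 4, s = 6, t = 5. Then constraint 1: r - q = 0; constraint 2: r - q = 0, and every other listed constraint is also met.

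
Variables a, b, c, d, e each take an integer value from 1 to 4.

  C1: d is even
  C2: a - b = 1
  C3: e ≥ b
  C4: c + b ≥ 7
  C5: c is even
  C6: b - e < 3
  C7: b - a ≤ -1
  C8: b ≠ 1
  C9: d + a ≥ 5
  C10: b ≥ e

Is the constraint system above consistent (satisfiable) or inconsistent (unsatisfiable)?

Satisfiable

Setting (a, b, c, d, e) = (4, 3, 4, 4, 3) satisfies everything: constraint 2: a - b = 1; constraint 4: c + b = 7; constraint 6: b - e = 0, and the others follow.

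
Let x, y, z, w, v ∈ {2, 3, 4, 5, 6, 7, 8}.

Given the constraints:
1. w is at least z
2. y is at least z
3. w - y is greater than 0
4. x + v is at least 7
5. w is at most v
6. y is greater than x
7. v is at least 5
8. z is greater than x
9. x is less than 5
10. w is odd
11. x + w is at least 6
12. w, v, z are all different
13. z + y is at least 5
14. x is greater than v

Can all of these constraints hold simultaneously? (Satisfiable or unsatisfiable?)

Unsatisfiable

Constraints 2, 3, 5, 8, and 14 give y < w, w ≤ v, v < x, x < z, z ≤ y. Chaining: y < w ≤ v < x < z ≤ y, which forces y < y — impossible.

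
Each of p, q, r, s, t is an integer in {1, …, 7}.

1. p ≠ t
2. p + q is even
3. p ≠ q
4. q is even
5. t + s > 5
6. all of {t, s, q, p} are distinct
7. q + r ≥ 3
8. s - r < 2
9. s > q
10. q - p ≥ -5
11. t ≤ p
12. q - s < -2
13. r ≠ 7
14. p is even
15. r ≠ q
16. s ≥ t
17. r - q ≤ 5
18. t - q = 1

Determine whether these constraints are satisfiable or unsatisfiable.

One satisfying assignment is p = 6, q = 2, r = 4, s = 5, t = 3.
For the less obvious constraints — constraint 5: t + s = 8; constraint 7: q + r = 6 — and the others hold by inspection.

Satisfiable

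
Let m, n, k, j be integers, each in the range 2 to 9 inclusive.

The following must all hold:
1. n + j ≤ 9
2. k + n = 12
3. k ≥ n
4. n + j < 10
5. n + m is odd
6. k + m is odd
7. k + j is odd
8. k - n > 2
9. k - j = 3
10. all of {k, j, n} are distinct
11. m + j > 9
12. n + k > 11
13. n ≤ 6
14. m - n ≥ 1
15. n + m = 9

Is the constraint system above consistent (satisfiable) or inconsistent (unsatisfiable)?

The assignment m = 5, n = 4, k = 8, j = 5 works:
  constraint 1 holds since n + j = 9.
  constraint 2 holds since k + n = 12.
  constraint 4 holds since n + j = 9.
The rest check out directly.

Satisfiable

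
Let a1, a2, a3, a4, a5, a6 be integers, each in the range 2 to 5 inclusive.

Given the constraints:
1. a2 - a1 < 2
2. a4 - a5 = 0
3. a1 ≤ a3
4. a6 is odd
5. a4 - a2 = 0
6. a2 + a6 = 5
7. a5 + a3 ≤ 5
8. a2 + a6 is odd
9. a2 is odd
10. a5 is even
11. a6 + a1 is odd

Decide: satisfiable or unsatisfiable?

Constraint 9 makes a2 odd and constraint 4 makes a6 odd, so a2 + a6 must be even. Constraint 8 says a2 + a6 is odd — contradiction.

Unsatisfiable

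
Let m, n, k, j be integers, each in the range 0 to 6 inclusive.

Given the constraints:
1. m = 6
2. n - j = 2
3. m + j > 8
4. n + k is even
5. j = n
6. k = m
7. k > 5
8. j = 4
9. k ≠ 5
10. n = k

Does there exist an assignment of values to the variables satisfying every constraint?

Constraint 8 fixes j = 4 and constraint 1 fixes m = 6. Constraints 5, 6, and 10 give j = n = k = m, so j = m. But 4 ≠ 6 — contradiction.

Unsatisfiable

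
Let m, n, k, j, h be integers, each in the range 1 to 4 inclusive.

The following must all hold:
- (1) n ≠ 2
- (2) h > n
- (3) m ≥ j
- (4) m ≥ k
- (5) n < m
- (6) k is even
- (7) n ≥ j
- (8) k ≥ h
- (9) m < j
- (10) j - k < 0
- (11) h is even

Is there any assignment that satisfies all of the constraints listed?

Unsatisfiable

Constraints 2, 4, 7, 8, and 9 give j ≤ n, n < h, h ≤ k, k ≤ m, m < j. Chaining: j ≤ n < h ≤ k ≤ m < j, which forces j < j — impossible.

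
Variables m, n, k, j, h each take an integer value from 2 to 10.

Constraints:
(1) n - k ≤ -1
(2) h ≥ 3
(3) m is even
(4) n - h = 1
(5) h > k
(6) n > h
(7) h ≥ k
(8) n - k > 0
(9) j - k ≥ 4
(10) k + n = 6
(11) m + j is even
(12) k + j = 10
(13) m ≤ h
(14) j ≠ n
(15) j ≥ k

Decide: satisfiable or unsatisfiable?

Constraints 1, 5, and 6 give n < k, k < h, h < n. Chaining: n < k < h < n, which forces n < n — impossible.

Unsatisfiable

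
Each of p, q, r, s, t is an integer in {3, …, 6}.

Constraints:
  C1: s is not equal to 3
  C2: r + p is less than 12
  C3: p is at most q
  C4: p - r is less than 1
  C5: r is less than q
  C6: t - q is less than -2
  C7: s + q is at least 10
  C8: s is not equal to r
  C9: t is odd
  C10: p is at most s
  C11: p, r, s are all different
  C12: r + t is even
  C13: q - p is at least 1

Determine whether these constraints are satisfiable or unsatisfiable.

The assignment p = 4, q = 6, r = 5, s = 6, t = 3 works:
  constraint 2 holds since r + p = 9.
  constraint 4 holds since p - r = -1.
  constraint 6 holds since t - q = -3.
The rest check out directly.

Satisfiable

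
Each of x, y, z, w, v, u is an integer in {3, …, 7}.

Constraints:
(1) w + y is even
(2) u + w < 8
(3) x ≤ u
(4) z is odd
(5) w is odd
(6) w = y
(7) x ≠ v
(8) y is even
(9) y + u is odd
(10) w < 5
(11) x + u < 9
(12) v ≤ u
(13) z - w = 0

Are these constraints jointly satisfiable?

Constraint 5 makes w odd and constraint 8 makes y even, so w + y must be odd. Constraint 1 says w + y is even — contradiction.

Unsatisfiable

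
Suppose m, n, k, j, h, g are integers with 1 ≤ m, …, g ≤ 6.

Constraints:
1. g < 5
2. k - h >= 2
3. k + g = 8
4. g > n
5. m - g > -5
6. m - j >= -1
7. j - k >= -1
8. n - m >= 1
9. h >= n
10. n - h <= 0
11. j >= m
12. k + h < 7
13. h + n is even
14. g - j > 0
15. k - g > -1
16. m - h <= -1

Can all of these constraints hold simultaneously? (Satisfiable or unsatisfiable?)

Unsatisfiable

Constraints 2, 6, 7, 8, and 10 give j − k ≥ -1, k − h ≥ 2, h − n ≥ 0, n − m ≥ 1, m − j ≥ -1.
Adding all 5 inequalities: the left sides telescope to 0, and the right sides sum to (-1) + 2 + 0 + 1 + (-1) = 1. So 0 ≥ 1, which is false.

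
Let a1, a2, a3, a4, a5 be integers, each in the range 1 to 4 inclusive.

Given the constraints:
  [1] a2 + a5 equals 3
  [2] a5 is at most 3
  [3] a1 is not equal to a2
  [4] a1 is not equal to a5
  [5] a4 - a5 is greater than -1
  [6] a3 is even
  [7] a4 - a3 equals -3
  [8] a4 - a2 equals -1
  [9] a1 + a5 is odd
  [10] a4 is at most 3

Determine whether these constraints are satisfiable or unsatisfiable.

Satisfiable

Take a1 = 4, a2 = 2, a3 = 4, a4 = 1, a5 = 1. Then constraint 1: a2 + a5 = 3; constraint 5: a4 - a5 = 0; constraint 7: a4 - a3 = -3, and every other listed constraint is also met.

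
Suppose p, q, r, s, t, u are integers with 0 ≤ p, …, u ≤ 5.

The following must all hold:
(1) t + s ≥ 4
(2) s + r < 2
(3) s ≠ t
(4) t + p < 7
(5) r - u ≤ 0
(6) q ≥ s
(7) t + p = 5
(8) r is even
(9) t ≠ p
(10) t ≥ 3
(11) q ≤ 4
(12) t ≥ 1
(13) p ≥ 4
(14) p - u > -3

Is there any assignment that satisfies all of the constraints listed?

From constraint 10: t ≥ 3. From constraint 13: p ≥ 4. Hence t + p ≥ 7. But constraint 7 requires t + p = 5, and 5 < 7. Contradiction.

Unsatisfiable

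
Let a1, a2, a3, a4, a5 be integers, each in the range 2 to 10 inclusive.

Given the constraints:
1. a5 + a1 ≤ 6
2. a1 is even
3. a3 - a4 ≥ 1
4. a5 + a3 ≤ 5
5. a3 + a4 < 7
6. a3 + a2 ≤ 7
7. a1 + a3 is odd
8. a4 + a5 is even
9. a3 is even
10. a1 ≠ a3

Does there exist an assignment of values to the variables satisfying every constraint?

Constraint 2 makes a1 even and constraint 9 makes a3 even, so a1 + a3 must be even. Constraint 7 says a1 + a3 is odd — contradiction.

Unsatisfiable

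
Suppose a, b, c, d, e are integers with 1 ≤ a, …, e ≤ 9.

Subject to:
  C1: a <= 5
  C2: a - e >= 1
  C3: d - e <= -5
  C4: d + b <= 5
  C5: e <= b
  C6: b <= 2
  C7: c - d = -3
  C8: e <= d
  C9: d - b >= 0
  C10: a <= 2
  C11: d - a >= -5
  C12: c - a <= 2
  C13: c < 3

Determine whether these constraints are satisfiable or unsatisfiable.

Constraints 2, 3, and 11 give e − d ≥ 5, d − a ≥ -5, a − e ≥ 1.
Adding all 3 inequalities: the left sides telescope to 0, and the right sides sum to 5 + (-5) + 1 = 1. So 0 ≥ 1, which is false.

Unsatisfiable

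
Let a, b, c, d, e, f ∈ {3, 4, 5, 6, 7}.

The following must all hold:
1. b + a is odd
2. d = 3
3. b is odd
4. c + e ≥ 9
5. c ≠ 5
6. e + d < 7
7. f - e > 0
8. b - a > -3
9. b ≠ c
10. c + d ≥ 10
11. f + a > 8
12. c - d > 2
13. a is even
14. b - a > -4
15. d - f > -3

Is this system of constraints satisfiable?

Satisfiable

The assignment a = 6, b = 5, c = 7, d = 3, e = 3, f = 5 works:
  constraint 4 holds since c + e = 10.
  constraint 6 holds since e + d = 6.
  constraint 7 holds since f - e = 2.
The rest check out directly.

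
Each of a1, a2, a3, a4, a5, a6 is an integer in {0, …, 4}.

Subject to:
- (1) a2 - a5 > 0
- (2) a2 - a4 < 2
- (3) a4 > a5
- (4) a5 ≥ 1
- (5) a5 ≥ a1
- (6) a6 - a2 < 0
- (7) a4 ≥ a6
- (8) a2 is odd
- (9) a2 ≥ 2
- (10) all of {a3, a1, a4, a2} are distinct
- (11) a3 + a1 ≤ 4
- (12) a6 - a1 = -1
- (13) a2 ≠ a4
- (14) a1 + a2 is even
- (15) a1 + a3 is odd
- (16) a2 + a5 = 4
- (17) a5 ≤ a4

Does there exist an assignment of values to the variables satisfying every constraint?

Satisfiable

One satisfying assignment is a1 = 1, a2 = 3, a3 = 2, a4 = 4, a5 = 1, a6 = 0.
For the less obvious constraints — constraint 1: a2 - a5 = 2; constraint 2: a2 - a4 = -1; constraint 6: a6 - a2 = -3 — and the others hold by inspection.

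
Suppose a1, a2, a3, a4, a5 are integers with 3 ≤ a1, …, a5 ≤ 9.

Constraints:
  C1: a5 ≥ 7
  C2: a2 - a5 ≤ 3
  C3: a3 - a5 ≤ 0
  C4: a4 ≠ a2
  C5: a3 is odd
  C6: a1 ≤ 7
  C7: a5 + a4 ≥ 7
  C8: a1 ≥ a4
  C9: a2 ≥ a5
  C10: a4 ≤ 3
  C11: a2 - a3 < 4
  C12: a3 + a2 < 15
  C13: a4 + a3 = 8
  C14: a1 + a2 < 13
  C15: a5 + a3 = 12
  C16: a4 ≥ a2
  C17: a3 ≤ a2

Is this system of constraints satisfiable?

From constraints 1 and 9: a2 ≥ a5 and a5 ≥ 7, so a2 ≥ 7. From constraints 10 and 16: a2 ≤ a4 and a4 ≤ 3, so a2 ≤ 3. But 3 < 7, so no value of a2 works.

Unsatisfiable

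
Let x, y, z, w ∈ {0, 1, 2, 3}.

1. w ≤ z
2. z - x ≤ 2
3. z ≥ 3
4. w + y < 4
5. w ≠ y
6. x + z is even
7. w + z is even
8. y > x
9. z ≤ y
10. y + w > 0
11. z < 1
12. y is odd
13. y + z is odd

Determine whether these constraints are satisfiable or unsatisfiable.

Unsatisfiable

From constraint 3: z ≥ 3. From constraint 11: z ≤ 0. But 0 < 3, so no value of z works.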